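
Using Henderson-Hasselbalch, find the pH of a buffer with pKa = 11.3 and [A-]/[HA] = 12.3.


pH = pKa + log10([A-]/[HA])
pH = 11.3 + log10(12.3)
pH = 12.3899

12.3899


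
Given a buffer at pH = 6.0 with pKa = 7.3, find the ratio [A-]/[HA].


[A-]/[HA] = 10^(pH - pKa)
= 10^(6.0 - 7.3)
= 0.0501

0.0501


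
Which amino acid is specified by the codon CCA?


Standard genetic code lookup.
Codon CCA -> Pro

Pro


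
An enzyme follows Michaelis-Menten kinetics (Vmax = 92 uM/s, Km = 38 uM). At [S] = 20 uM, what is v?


v = Vmax * [S] / (Km + [S])
v = 92 * 20 / (38 + 20)
v = 31.7241 uM/s

31.7241 uM/s


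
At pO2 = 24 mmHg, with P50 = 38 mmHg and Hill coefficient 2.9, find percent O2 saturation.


Y = pO2^n / (P50^n + pO2^n)
Y = 24^2.9 / (38^2.9 + 24^2.9)
Y = 20.87%

20.87%


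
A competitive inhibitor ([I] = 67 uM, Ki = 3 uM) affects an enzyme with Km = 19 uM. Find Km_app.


Km_app = Km * (1 + [I]/Ki)
Km_app = 19 * (1 + 67/3)
Km_app = 443.3333 uM

443.3333 uM


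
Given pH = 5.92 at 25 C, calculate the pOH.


pOH = 14 - pH
pOH = 14 - 5.92
pOH = 8.08

8.08


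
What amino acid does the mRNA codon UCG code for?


Standard genetic code lookup.
Codon UCG -> Ser

Ser


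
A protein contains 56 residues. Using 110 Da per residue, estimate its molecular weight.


MW = n_residues * 110 Da
MW = 56 * 110
MW = 6160 Da

6160 Da


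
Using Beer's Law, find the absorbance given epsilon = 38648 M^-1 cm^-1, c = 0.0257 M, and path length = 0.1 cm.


A = epsilon * c * l
A = 38648 * 0.0257 * 0.1
A = 99.3254

99.3254


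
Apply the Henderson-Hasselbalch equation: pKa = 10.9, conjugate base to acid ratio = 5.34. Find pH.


pH = pKa + log10([A-]/[HA])
pH = 10.9 + log10(5.34)
pH = 11.6275

11.6275


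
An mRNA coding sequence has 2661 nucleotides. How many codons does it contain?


codons = nucleotides / 3
codons = 2661 / 3 = 887

887


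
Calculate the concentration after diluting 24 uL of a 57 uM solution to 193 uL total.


C2 = C1 * V1 / V2
C2 = 57 * 24 / 193
C2 = 7.0881 uM

7.0881 uM


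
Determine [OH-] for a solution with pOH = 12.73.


[OH-] = 10^(-pOH)
[OH-] = 10^(-12.73)
[OH-] = 1.862e-13 M

1.862e-13 M


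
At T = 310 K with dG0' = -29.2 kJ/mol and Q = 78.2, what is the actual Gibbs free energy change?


dG = dG0' + RT * ln(Q) / 1000
dG = -29.2 + 8.314 * 310 * ln(78.2) / 1000
dG = -17.9647 kJ/mol

-17.9647 kJ/mol


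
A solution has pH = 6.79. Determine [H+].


[H+] = 10^(-pH)
[H+] = 10^(-6.79)
[H+] = 1.622e-07 M

1.622e-07 M


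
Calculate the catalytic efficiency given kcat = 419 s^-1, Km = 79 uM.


Catalytic efficiency = kcat / Km
= 419 / 79
= 5.3038 uM^-1*s^-1

5.3038 uM^-1*s^-1


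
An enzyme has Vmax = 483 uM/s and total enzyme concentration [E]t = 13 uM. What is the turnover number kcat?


kcat = Vmax / [E]t
kcat = 483 / 13
kcat = 37.1538 s^-1

37.1538 s^-1


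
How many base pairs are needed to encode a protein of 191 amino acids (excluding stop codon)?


Each amino acid = 1 codon = 3 bp
bp = 191 * 3 = 573 bp

573 bp


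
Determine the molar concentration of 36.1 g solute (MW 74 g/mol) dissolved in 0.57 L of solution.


C = (mass / MW) / volume
C = (36.1 / 74) / 0.57
C = 0.8559 M

0.8559 M


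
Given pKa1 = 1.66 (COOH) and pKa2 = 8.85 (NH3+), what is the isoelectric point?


pI = (pKa1 + pKa2) / 2
pI = (1.66 + 8.85) / 2
pI = 5.255

5.255


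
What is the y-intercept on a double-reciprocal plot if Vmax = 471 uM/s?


y-intercept = 1/Vmax
= 1/471
= 0.0021 s/uM

0.0021 s/uM


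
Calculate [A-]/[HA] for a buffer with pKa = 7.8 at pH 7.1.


[A-]/[HA] = 10^(pH - pKa)
= 10^(7.1 - 7.8)
= 0.1995

0.1995


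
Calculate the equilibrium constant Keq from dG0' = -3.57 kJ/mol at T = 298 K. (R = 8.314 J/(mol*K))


Keq = exp(-dG0 * 1000 / (R * T))
Keq = exp(-(-3.57) * 1000 / (8.314 * 298))
Keq = 4.2246

4.2246


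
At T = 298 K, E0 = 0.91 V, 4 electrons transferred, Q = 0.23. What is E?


E = E0 - (RT/nF) * ln(Q)
E = 0.91 - (8.314 * 298 / (4 * 96485)) * ln(0.23)
E = 0.9194 V

0.9194 V


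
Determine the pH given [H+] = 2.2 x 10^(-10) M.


pH = -log10([H+])
pH = -log10(2.2 x 10^(-10))
pH = 9.6576

9.6576


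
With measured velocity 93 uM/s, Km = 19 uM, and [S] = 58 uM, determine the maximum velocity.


Vmax = v * (Km + [S]) / [S]
Vmax = 93 * (19 + 58) / 58
Vmax = 123.4655 uM/s

123.4655 uM/s


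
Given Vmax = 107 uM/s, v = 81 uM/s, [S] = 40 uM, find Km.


Km = [S] * (Vmax - v) / v
Km = 40 * (107 - 81) / 81
Km = 12.8395 uM

12.8395 uM


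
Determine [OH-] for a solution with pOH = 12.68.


[OH-] = 10^(-pOH)
[OH-] = 10^(-12.68)
[OH-] = 2.089e-13 M

2.089e-13 M


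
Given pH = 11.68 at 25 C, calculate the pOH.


pOH = 14 - pH
pOH = 14 - 11.68
pOH = 2.32

2.32


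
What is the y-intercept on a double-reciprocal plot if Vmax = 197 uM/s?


y-intercept = 1/Vmax
= 1/197
= 0.0051 s/uM

0.0051 s/uM


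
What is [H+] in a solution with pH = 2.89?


[H+] = 10^(-pH)
[H+] = 10^(-2.89)
[H+] = 0.0013 M

0.0013 M


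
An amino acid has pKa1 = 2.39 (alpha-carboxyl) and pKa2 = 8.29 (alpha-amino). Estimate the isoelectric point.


pI = (pKa1 + pKa2) / 2
pI = (2.39 + 8.29) / 2
pI = 5.34

5.34


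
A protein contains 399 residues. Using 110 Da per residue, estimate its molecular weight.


MW = n_residues * 110 Da
MW = 399 * 110
MW = 43890 Da

43890 Da


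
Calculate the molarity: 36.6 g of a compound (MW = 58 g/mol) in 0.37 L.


C = (mass / MW) / volume
C = (36.6 / 58) / 0.37
C = 1.7055 M

1.7055 M


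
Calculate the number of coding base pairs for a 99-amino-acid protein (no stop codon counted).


Each amino acid = 1 codon = 3 bp
bp = 99 * 3 = 297 bp

297 bp


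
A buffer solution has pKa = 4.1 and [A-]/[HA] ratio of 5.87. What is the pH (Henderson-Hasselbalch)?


pH = pKa + log10([A-]/[HA])
pH = 4.1 + log10(5.87)
pH = 4.8686

4.8686


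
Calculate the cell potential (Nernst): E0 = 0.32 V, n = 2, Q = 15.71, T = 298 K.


E = E0 - (RT/nF) * ln(Q)
E = 0.32 - (8.314 * 298 / (2 * 96485)) * ln(15.71)
E = 0.2846 V

0.2846 V


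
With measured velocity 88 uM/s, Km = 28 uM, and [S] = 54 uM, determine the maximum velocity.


Vmax = v * (Km + [S]) / [S]
Vmax = 88 * (28 + 54) / 54
Vmax = 133.6296 uM/s

133.6296 uM/s


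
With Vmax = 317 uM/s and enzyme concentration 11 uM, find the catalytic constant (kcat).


kcat = Vmax / [E]t
kcat = 317 / 11
kcat = 28.8182 s^-1

28.8182 s^-1


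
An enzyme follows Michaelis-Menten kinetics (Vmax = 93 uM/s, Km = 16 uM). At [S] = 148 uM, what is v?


v = Vmax * [S] / (Km + [S])
v = 93 * 148 / (16 + 148)
v = 83.9268 uM/s

83.9268 uM/s


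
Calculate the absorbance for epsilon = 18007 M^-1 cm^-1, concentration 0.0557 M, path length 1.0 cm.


A = epsilon * c * l
A = 18007 * 0.0557 * 1.0
A = 1002.9899

1002.9899


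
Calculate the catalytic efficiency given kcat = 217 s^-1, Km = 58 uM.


Catalytic efficiency = kcat / Km
= 217 / 58
= 3.7414 uM^-1*s^-1

3.7414 uM^-1*s^-1


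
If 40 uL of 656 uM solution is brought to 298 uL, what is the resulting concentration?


C2 = C1 * V1 / V2
C2 = 656 * 40 / 298
C2 = 88.0537 uM

88.0537 uM


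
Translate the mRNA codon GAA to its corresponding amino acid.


Standard genetic code lookup.
Codon GAA -> Glu

Glu


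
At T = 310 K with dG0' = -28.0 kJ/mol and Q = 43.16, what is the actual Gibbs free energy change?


dG = dG0' + RT * ln(Q) / 1000
dG = -28.0 + 8.314 * 310 * ln(43.16) / 1000
dG = -18.2965 kJ/mol

-18.2965 kJ/mol


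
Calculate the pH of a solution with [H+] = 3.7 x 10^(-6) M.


pH = -log10([H+])
pH = -log10(3.7 x 10^(-6))
pH = 5.4318

5.4318


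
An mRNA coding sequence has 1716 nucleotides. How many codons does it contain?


codons = nucleotides / 3
codons = 1716 / 3 = 572

572


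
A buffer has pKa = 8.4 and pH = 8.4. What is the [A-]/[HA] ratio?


[A-]/[HA] = 10^(pH - pKa)
= 10^(8.4 - 8.4)
= 1.0

1.0


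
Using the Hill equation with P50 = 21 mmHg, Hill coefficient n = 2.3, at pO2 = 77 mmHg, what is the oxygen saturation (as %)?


Y = pO2^n / (P50^n + pO2^n)
Y = 77^2.3 / (21^2.3 + 77^2.3)
Y = 95.2%

95.2%


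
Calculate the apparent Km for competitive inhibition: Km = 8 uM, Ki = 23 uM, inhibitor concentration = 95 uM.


Km_app = Km * (1 + [I]/Ki)
Km_app = 8 * (1 + 95/23)
Km_app = 41.0435 uM

41.0435 uM


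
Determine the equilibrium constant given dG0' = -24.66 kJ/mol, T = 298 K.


Keq = exp(-dG0 * 1000 / (R * T))
Keq = exp(-(-24.66) * 1000 / (8.314 * 298))
Keq = 21021.3314

21021.3314


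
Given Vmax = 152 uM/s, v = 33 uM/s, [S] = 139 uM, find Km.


Km = [S] * (Vmax - v) / v
Km = 139 * (152 - 33) / 33
Km = 501.2424 uM

501.2424 uM


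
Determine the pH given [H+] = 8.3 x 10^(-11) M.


pH = -log10([H+])
pH = -log10(8.3 x 10^(-11))
pH = 10.0809

10.0809


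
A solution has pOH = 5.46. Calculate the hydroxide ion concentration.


[OH-] = 10^(-pOH)
[OH-] = 10^(-5.46)
[OH-] = 3.467e-06 M

3.467e-06 M


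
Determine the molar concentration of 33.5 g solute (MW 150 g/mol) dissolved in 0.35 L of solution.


C = (mass / MW) / volume
C = (33.5 / 150) / 0.35
C = 0.6381 M

0.6381 M


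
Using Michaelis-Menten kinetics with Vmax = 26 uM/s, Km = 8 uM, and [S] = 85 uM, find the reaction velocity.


v = Vmax * [S] / (Km + [S])
v = 26 * 85 / (8 + 85)
v = 23.7634 uM/s

23.7634 uM/s


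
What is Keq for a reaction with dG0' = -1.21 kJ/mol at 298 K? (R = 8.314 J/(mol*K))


Keq = exp(-dG0 * 1000 / (R * T))
Keq = exp(-(-1.21) * 1000 / (8.314 * 298))
Keq = 1.6297

1.6297


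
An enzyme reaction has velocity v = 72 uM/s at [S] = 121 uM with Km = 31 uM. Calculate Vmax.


Vmax = v * (Km + [S]) / [S]
Vmax = 72 * (31 + 121) / 121
Vmax = 90.4463 uM/s

90.4463 uM/s


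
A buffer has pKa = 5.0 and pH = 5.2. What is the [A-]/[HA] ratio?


[A-]/[HA] = 10^(pH - pKa)
= 10^(5.2 - 5.0)
= 1.5849

1.5849


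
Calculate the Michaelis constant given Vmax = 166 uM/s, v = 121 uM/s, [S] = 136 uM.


Km = [S] * (Vmax - v) / v
Km = 136 * (166 - 121) / 121
Km = 50.5785 uM

50.5785 uM


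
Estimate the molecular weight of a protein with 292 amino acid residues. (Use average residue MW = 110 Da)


MW = n_residues * 110 Da
MW = 292 * 110
MW = 32120 Da

32120 Da


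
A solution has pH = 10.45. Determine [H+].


[H+] = 10^(-pH)
[H+] = 10^(-10.45)
[H+] = 3.548e-11 M

3.548e-11 M


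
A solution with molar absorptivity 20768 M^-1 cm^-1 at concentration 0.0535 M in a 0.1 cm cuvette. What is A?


A = epsilon * c * l
A = 20768 * 0.0535 * 0.1
A = 111.1088

111.1088


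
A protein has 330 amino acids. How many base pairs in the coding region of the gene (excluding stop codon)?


Each amino acid = 1 codon = 3 bp
bp = 330 * 3 = 990 bp

990 bp


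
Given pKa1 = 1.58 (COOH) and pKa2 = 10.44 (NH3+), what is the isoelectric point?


pI = (pKa1 + pKa2) / 2
pI = (1.58 + 10.44) / 2
pI = 6.01

6.01


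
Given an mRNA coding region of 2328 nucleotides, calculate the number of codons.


codons = nucleotides / 3
codons = 2328 / 3 = 776

776


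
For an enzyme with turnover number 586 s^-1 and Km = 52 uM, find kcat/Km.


Catalytic efficiency = kcat / Km
= 586 / 52
= 11.2692 uM^-1*s^-1

11.2692 uM^-1*s^-1


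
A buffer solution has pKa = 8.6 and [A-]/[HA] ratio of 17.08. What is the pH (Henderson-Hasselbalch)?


pH = pKa + log10([A-]/[HA])
pH = 8.6 + log10(17.08)
pH = 9.8325

9.8325


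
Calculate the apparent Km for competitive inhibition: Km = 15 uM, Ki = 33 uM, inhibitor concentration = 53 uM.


Km_app = Km * (1 + [I]/Ki)
Km_app = 15 * (1 + 53/33)
Km_app = 39.0909 uM

39.0909 uM


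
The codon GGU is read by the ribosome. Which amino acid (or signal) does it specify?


Standard genetic code lookup.
Codon GGU -> Gly

Gly


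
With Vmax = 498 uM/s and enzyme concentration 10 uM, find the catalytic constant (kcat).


kcat = Vmax / [E]t
kcat = 498 / 10
kcat = 49.8 s^-1

49.8 s^-1


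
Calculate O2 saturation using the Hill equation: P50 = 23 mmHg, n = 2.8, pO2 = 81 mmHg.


Y = pO2^n / (P50^n + pO2^n)
Y = 81^2.8 / (23^2.8 + 81^2.8)
Y = 97.14%

97.14%


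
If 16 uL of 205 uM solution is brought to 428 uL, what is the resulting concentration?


C2 = C1 * V1 / V2
C2 = 205 * 16 / 428
C2 = 7.6636 uM

7.6636 uM


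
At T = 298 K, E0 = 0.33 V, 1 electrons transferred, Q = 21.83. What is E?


E = E0 - (RT/nF) * ln(Q)
E = 0.33 - (8.314 * 298 / (1 * 96485)) * ln(21.83)
E = 0.2508 V

0.2508 V


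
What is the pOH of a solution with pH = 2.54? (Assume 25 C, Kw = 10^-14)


pOH = 14 - pH
pOH = 14 - 2.54
pOH = 11.46

11.46


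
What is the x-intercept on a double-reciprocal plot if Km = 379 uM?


x-intercept = -1/Km
= -1/379
= -0.0026 1/uM

-0.0026 1/uM


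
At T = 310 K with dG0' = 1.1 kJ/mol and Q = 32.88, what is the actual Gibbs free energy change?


dG = dG0' + RT * ln(Q) / 1000
dG = 1.1 + 8.314 * 310 * ln(32.88) / 1000
dG = 10.1023 kJ/mol

10.1023 kJ/mol


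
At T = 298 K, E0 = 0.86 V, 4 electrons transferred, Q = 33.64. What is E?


E = E0 - (RT/nF) * ln(Q)
E = 0.86 - (8.314 * 298 / (4 * 96485)) * ln(33.64)
E = 0.8374 V

0.8374 V


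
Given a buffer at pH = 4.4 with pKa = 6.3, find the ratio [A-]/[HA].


[A-]/[HA] = 10^(pH - pKa)
= 10^(4.4 - 6.3)
= 0.0126

0.0126


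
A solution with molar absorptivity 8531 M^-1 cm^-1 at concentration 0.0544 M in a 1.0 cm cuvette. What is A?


A = epsilon * c * l
A = 8531 * 0.0544 * 1.0
A = 464.0864

464.0864


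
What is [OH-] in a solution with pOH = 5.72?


[OH-] = 10^(-pOH)
[OH-] = 10^(-5.72)
[OH-] = 1.905e-06 M

1.905e-06 M


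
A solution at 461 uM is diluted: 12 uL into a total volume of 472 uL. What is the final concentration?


C2 = C1 * V1 / V2
C2 = 461 * 12 / 472
C2 = 11.7203 uM

11.7203 uM


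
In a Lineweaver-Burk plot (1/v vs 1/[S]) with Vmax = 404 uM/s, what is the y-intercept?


y-intercept = 1/Vmax
= 1/404
= 0.0025 s/uM

0.0025 s/uM


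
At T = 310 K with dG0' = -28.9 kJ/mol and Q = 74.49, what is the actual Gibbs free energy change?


dG = dG0' + RT * ln(Q) / 1000
dG = -28.9 + 8.314 * 310 * ln(74.49) / 1000
dG = -17.79 kJ/mol

-17.79 kJ/mol


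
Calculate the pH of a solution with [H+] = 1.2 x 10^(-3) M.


pH = -log10([H+])
pH = -log10(1.2 x 10^(-3))
pH = 2.9208

2.9208


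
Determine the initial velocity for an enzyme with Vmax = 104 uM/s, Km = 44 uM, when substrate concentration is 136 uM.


v = Vmax * [S] / (Km + [S])
v = 104 * 136 / (44 + 136)
v = 78.5778 uM/s

78.5778 uM/s


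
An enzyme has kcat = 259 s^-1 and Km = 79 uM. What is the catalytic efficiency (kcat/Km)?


Catalytic efficiency = kcat / Km
= 259 / 79
= 3.2785 uM^-1*s^-1

3.2785 uM^-1*s^-1


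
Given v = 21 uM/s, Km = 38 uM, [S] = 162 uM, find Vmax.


Vmax = v * (Km + [S]) / [S]
Vmax = 21 * (38 + 162) / 162
Vmax = 25.9259 uM/s

25.9259 uM/s


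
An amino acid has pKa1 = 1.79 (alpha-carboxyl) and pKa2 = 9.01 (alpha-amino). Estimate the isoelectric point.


pI = (pKa1 + pKa2) / 2
pI = (1.79 + 9.01) / 2
pI = 5.4

5.4


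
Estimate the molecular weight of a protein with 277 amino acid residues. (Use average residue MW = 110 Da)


MW = n_residues * 110 Da
MW = 277 * 110
MW = 30470 Da

30470 Da


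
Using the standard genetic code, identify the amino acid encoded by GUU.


Standard genetic code lookup.
Codon GUU -> Val

Val


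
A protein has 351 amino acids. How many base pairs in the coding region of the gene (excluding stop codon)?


Each amino acid = 1 codon = 3 bp
bp = 351 * 3 = 1053 bp

1053 bp


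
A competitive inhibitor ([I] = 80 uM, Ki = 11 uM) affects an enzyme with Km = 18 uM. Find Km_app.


Km_app = Km * (1 + [I]/Ki)
Km_app = 18 * (1 + 80/11)
Km_app = 148.9091 uM

148.9091 uM


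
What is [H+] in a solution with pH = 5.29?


[H+] = 10^(-pH)
[H+] = 10^(-5.29)
[H+] = 5.129e-06 M

5.129e-06 M


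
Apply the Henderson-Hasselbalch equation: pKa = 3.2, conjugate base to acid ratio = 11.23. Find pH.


pH = pKa + log10([A-]/[HA])
pH = 3.2 + log10(11.23)
pH = 4.2504

4.2504


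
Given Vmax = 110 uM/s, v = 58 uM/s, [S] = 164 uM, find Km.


Km = [S] * (Vmax - v) / v
Km = 164 * (110 - 58) / 58
Km = 147.0345 uM

147.0345 uM


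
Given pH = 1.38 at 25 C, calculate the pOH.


pOH = 14 - pH
pOH = 14 - 1.38
pOH = 12.62

12.62


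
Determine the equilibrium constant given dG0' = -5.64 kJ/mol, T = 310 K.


Keq = exp(-dG0 * 1000 / (R * T))
Keq = exp(-(-5.64) * 1000 / (8.314 * 310))
Keq = 8.9201

8.9201


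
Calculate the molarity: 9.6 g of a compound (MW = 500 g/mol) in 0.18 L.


C = (mass / MW) / volume
C = (9.6 / 500) / 0.18
C = 0.1067 M

0.1067 M


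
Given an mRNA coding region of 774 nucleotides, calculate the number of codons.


codons = nucleotides / 3
codons = 774 / 3 = 258

258


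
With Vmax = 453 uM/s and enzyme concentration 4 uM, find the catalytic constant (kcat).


kcat = Vmax / [E]t
kcat = 453 / 4
kcat = 113.25 s^-1

113.25 s^-1


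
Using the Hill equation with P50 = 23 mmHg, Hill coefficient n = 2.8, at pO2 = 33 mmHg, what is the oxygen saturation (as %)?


Y = pO2^n / (P50^n + pO2^n)
Y = 33^2.8 / (23^2.8 + 33^2.8)
Y = 73.32%

73.32%


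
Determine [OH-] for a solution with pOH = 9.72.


[OH-] = 10^(-pOH)
[OH-] = 10^(-9.72)
[OH-] = 1.905e-10 M

1.905e-10 M


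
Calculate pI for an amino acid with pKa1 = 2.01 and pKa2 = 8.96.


pI = (pKa1 + pKa2) / 2
pI = (2.01 + 8.96) / 2
pI = 5.485

5.485


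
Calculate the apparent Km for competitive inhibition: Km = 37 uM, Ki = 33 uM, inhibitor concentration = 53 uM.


Km_app = Km * (1 + [I]/Ki)
Km_app = 37 * (1 + 53/33)
Km_app = 96.4242 uM

96.4242 uM


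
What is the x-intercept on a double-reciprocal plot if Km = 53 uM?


x-intercept = -1/Km
= -1/53
= -0.0189 1/uM

-0.0189 1/uM


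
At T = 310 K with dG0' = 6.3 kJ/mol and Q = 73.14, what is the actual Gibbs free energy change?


dG = dG0' + RT * ln(Q) / 1000
dG = 6.3 + 8.314 * 310 * ln(73.14) / 1000
dG = 17.3629 kJ/mol

17.3629 kJ/mol


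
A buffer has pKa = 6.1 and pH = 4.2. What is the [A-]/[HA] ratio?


[A-]/[HA] = 10^(pH - pKa)
= 10^(4.2 - 6.1)
= 0.0126

0.0126


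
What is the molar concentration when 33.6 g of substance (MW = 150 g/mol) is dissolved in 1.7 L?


C = (mass / MW) / volume
C = (33.6 / 150) / 1.7
C = 0.1318 M

0.1318 M


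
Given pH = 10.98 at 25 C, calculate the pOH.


pOH = 14 - pH
pOH = 14 - 10.98
pOH = 3.02

3.02


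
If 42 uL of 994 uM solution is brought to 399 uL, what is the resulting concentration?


C2 = C1 * V1 / V2
C2 = 994 * 42 / 399
C2 = 104.6316 uM

104.6316 uM


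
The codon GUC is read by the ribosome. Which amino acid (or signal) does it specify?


Standard genetic code lookup.
Codon GUC -> Val

Val


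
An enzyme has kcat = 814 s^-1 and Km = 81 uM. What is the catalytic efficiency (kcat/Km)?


Catalytic efficiency = kcat / Km
= 814 / 81
= 10.0494 uM^-1*s^-1

10.0494 uM^-1*s^-1


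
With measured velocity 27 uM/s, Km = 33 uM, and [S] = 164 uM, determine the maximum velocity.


Vmax = v * (Km + [S]) / [S]
Vmax = 27 * (33 + 164) / 164
Vmax = 32.4329 uM/s

32.4329 uM/s


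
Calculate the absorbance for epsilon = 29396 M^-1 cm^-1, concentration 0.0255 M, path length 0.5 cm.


A = epsilon * c * l
A = 29396 * 0.0255 * 0.5
A = 374.799

374.799


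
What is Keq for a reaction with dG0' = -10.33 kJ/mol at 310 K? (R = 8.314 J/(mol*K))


Keq = exp(-dG0 * 1000 / (R * T))
Keq = exp(-(-10.33) * 1000 / (8.314 * 310))
Keq = 55.0371

55.0371


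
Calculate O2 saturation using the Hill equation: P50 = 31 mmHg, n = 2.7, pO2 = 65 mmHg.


Y = pO2^n / (P50^n + pO2^n)
Y = 65^2.7 / (31^2.7 + 65^2.7)
Y = 88.07%

88.07%


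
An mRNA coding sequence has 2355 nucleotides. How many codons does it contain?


codons = nucleotides / 3
codons = 2355 / 3 = 785

785


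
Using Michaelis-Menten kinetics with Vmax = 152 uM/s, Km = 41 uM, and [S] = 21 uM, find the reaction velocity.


v = Vmax * [S] / (Km + [S])
v = 152 * 21 / (41 + 21)
v = 51.4839 uM/s

51.4839 uM/s


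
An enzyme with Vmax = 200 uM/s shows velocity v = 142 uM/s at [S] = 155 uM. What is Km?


Km = [S] * (Vmax - v) / v
Km = 155 * (200 - 142) / 142
Km = 63.3099 uM

63.3099 uM


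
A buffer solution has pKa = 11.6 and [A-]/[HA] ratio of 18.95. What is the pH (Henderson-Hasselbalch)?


pH = pKa + log10([A-]/[HA])
pH = 11.6 + log10(18.95)
pH = 12.8776

12.8776


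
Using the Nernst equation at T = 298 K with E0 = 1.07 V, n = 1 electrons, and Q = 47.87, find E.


E = E0 - (RT/nF) * ln(Q)
E = 1.07 - (8.314 * 298 / (1 * 96485)) * ln(47.87)
E = 0.9707 V

0.9707 V


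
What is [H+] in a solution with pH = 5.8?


[H+] = 10^(-pH)
[H+] = 10^(-5.8)
[H+] = 1.585e-06 M

1.585e-06 M


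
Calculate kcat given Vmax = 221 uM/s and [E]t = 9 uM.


kcat = Vmax / [E]t
kcat = 221 / 9
kcat = 24.5556 s^-1

24.5556 s^-1


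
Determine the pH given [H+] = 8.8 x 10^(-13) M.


pH = -log10([H+])
pH = -log10(8.8 x 10^(-13))
pH = 12.0555

12.0555


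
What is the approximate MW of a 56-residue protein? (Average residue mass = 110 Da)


MW = n_residues * 110 Da
MW = 56 * 110
MW = 6160 Da

6160 Da


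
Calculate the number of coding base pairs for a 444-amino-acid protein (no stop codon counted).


Each amino acid = 1 codon = 3 bp
bp = 444 * 3 = 1332 bp

1332 bp


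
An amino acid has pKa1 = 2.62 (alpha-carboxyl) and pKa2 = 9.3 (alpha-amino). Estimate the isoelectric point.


pI = (pKa1 + pKa2) / 2
pI = (2.62 + 9.3) / 2
pI = 5.96

5.96


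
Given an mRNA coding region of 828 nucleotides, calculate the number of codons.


codons = nucleotides / 3
codons = 828 / 3 = 276

276


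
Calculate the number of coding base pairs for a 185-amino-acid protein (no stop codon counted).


Each amino acid = 1 codon = 3 bp
bp = 185 * 3 = 555 bp

555 bp


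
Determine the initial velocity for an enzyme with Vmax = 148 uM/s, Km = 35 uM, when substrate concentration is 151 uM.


v = Vmax * [S] / (Km + [S])
v = 148 * 151 / (35 + 151)
v = 120.1505 uM/s

120.1505 uM/s


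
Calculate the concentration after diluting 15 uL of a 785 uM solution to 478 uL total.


C2 = C1 * V1 / V2
C2 = 785 * 15 / 478
C2 = 24.6339 uM

24.6339 uM


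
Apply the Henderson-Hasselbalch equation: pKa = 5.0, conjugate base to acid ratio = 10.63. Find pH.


pH = pKa + log10([A-]/[HA])
pH = 5.0 + log10(10.63)
pH = 6.0265

6.0265


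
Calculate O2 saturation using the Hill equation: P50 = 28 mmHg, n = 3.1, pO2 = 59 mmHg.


Y = pO2^n / (P50^n + pO2^n)
Y = 59^3.1 / (28^3.1 + 59^3.1)
Y = 90.97%

90.97%


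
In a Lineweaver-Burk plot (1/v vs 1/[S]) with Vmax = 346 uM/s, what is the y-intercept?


y-intercept = 1/Vmax
= 1/346
= 0.0029 s/uM

0.0029 s/uM


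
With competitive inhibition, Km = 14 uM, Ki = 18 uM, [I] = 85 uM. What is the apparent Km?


Km_app = Km * (1 + [I]/Ki)
Km_app = 14 * (1 + 85/18)
Km_app = 80.1111 uM

80.1111 uM


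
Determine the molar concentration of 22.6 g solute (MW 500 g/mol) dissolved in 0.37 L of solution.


C = (mass / MW) / volume
C = (22.6 / 500) / 0.37
C = 0.1222 M

0.1222 M


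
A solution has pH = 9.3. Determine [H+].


[H+] = 10^(-pH)
[H+] = 10^(-9.3)
[H+] = 5.012e-10 M

5.012e-10 M


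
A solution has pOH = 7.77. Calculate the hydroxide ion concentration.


[OH-] = 10^(-pOH)
[OH-] = 10^(-7.77)
[OH-] = 1.698e-08 M

1.698e-08 M


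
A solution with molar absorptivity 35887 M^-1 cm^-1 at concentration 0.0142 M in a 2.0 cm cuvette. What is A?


A = epsilon * c * l
A = 35887 * 0.0142 * 2.0
A = 1019.1908

1019.1908


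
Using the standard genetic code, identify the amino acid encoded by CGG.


Standard genetic code lookup.
Codon CGG -> Arg

Arg


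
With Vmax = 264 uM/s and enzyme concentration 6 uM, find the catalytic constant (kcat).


kcat = Vmax / [E]t
kcat = 264 / 6
kcat = 44.0 s^-1

44.0 s^-1


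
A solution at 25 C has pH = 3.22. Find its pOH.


pOH = 14 - pH
pOH = 14 - 3.22
pOH = 10.78

10.78


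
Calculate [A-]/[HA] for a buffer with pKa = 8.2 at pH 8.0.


[A-]/[HA] = 10^(pH - pKa)
= 10^(8.0 - 8.2)
= 0.631

0.631


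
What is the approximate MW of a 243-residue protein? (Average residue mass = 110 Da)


MW = n_residues * 110 Da
MW = 243 * 110
MW = 26730 Da

26730 Da


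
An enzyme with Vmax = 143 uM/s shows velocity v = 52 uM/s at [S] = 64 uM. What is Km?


Km = [S] * (Vmax - v) / v
Km = 64 * (143 - 52) / 52
Km = 112.0 uM

112.0 uM


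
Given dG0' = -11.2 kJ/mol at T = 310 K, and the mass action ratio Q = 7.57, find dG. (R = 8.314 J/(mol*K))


dG = dG0' + RT * ln(Q) / 1000
dG = -11.2 + 8.314 * 310 * ln(7.57) / 1000
dG = -5.983 kJ/mol

-5.983 kJ/mol


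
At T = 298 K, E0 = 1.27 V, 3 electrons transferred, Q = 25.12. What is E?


E = E0 - (RT/nF) * ln(Q)
E = 1.27 - (8.314 * 298 / (3 * 96485)) * ln(25.12)
E = 1.2424 V

1.2424 V


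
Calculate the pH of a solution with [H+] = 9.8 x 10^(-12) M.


pH = -log10([H+])
pH = -log10(9.8 x 10^(-12))
pH = 11.0088

11.0088


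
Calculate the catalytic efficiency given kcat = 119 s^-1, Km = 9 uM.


Catalytic efficiency = kcat / Km
= 119 / 9
= 13.2222 uM^-1*s^-1

13.2222 uM^-1*s^-1


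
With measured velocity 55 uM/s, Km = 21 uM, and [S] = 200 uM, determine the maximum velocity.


Vmax = v * (Km + [S]) / [S]
Vmax = 55 * (21 + 200) / 200
Vmax = 60.775 uM/s

60.775 uM/s


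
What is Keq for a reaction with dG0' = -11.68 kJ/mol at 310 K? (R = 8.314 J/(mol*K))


Keq = exp(-dG0 * 1000 / (R * T))
Keq = exp(-(-11.68) * 1000 / (8.314 * 310))
Keq = 92.9261

92.9261


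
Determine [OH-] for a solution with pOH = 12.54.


[OH-] = 10^(-pOH)
[OH-] = 10^(-12.54)
[OH-] = 2.884e-13 M

2.884e-13 M


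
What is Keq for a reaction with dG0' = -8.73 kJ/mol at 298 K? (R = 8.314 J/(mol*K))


Keq = exp(-dG0 * 1000 / (R * T))
Keq = exp(-(-8.73) * 1000 / (8.314 * 298))
Keq = 33.9066

33.9066


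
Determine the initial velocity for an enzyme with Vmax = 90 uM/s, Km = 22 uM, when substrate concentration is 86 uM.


v = Vmax * [S] / (Km + [S])
v = 90 * 86 / (22 + 86)
v = 71.6667 uM/s

71.6667 uM/s


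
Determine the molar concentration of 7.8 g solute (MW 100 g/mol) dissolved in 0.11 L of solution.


C = (mass / MW) / volume
C = (7.8 / 100) / 0.11
C = 0.7091 M

0.7091 M


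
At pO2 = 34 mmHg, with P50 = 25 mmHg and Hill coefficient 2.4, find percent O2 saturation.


Y = pO2^n / (P50^n + pO2^n)
Y = 34^2.4 / (25^2.4 + 34^2.4)
Y = 67.66%

67.66%


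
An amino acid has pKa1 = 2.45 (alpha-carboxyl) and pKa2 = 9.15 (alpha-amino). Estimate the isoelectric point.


pI = (pKa1 + pKa2) / 2
pI = (2.45 + 9.15) / 2
pI = 5.8

5.8


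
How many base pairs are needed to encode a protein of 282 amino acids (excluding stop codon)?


Each amino acid = 1 codon = 3 bp
bp = 282 * 3 = 846 bp

846 bp


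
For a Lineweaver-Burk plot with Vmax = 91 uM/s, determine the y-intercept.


y-intercept = 1/Vmax
= 1/91
= 0.011 s/uM

0.011 s/uM


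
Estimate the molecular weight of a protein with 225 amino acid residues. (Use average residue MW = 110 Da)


MW = n_residues * 110 Da
MW = 225 * 110
MW = 24750 Da

24750 Da


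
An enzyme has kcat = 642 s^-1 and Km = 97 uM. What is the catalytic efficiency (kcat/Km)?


Catalytic efficiency = kcat / Km
= 642 / 97
= 6.6186 uM^-1*s^-1

6.6186 uM^-1*s^-1


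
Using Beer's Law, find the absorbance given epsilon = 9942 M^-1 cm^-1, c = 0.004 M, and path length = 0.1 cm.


A = epsilon * c * l
A = 9942 * 0.004 * 0.1
A = 3.9768

3.9768


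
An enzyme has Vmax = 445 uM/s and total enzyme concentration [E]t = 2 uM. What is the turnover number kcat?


kcat = Vmax / [E]t
kcat = 445 / 2
kcat = 222.5 s^-1

222.5 s^-1


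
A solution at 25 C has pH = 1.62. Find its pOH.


pOH = 14 - pH
pOH = 14 - 1.62
pOH = 12.38

12.38


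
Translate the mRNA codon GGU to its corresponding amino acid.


Standard genetic code lookup.
Codon GGU -> Gly

Gly


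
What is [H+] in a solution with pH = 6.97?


[H+] = 10^(-pH)
[H+] = 10^(-6.97)
[H+] = 1.072e-07 M

1.072e-07 M


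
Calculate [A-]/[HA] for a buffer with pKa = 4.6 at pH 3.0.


[A-]/[HA] = 10^(pH - pKa)
= 10^(3.0 - 4.6)
= 0.0251

0.0251


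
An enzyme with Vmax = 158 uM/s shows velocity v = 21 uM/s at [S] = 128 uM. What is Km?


Km = [S] * (Vmax - v) / v
Km = 128 * (158 - 21) / 21
Km = 835.0476 uM

835.0476 uM


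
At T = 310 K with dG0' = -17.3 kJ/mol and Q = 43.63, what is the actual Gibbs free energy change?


dG = dG0' + RT * ln(Q) / 1000
dG = -17.3 + 8.314 * 310 * ln(43.63) / 1000
dG = -7.5686 kJ/mol

-7.5686 kJ/mol


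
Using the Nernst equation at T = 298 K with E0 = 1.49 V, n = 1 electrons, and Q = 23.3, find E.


E = E0 - (RT/nF) * ln(Q)
E = 1.49 - (8.314 * 298 / (1 * 96485)) * ln(23.3)
E = 1.4092 V

1.4092 V


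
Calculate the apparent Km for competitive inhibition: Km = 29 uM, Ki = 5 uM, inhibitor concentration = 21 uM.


Km_app = Km * (1 + [I]/Ki)
Km_app = 29 * (1 + 21/5)
Km_app = 150.8 uM

150.8 uM


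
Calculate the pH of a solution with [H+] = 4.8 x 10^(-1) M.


pH = -log10([H+])
pH = -log10(4.8 x 10^(-1))
pH = 0.3188

0.3188


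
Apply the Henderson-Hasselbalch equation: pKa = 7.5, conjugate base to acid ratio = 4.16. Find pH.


pH = pKa + log10([A-]/[HA])
pH = 7.5 + log10(4.16)
pH = 8.1191

8.1191


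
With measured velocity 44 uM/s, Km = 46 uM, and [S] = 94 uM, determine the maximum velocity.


Vmax = v * (Km + [S]) / [S]
Vmax = 44 * (46 + 94) / 94
Vmax = 65.5319 uM/s

65.5319 uM/s


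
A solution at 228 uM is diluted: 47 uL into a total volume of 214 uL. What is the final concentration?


C2 = C1 * V1 / V2
C2 = 228 * 47 / 214
C2 = 50.0748 uM

50.0748 uM


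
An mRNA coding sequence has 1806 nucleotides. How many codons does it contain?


codons = nucleotides / 3
codons = 1806 / 3 = 602

602


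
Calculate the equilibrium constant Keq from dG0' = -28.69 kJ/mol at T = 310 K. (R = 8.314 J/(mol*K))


Keq = exp(-dG0 * 1000 / (R * T))
Keq = exp(-(-28.69) * 1000 / (8.314 * 310))
Keq = 68297.7319

68297.7319


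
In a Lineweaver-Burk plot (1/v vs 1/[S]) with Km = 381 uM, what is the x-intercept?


x-intercept = -1/Km
= -1/381
= -0.0026 1/uM

-0.0026 1/uM


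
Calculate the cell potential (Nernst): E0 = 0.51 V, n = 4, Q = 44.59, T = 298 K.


E = E0 - (RT/nF) * ln(Q)
E = 0.51 - (8.314 * 298 / (4 * 96485)) * ln(44.59)
E = 0.4856 V

0.4856 V


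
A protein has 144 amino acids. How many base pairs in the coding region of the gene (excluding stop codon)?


Each amino acid = 1 codon = 3 bp
bp = 144 * 3 = 432 bp

432 bp


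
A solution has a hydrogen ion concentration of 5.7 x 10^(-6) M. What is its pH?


pH = -log10([H+])
pH = -log10(5.7 x 10^(-6))
pH = 5.2441

5.2441


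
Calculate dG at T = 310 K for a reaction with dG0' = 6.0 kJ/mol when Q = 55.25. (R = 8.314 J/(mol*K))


dG = dG0' + RT * ln(Q) / 1000
dG = 6.0 + 8.314 * 310 * ln(55.25) / 1000
dG = 16.3399 kJ/mol

16.3399 kJ/mol


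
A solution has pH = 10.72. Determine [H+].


[H+] = 10^(-pH)
[H+] = 10^(-10.72)
[H+] = 1.905e-11 M

1.905e-11 M


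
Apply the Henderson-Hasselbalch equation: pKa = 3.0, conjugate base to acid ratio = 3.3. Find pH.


pH = pKa + log10([A-]/[HA])
pH = 3.0 + log10(3.3)
pH = 3.5185

3.5185


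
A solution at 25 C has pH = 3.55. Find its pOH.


pOH = 14 - pH
pOH = 14 - 3.55
pOH = 10.45

10.45


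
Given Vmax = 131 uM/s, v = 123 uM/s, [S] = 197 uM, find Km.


Km = [S] * (Vmax - v) / v
Km = 197 * (131 - 123) / 123
Km = 12.813 uM

12.813 uM


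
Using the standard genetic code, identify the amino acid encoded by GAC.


Standard genetic code lookup.
Codon GAC -> Asp

Asp


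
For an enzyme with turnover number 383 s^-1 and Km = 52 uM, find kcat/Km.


Catalytic efficiency = kcat / Km
= 383 / 52
= 7.3654 uM^-1*s^-1

7.3654 uM^-1*s^-1


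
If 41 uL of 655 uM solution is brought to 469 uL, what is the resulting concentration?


C2 = C1 * V1 / V2
C2 = 655 * 41 / 469
C2 = 57.2601 uM

57.2601 uM


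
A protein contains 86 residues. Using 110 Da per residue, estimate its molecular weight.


MW = n_residues * 110 Da
MW = 86 * 110
MW = 9460 Da

9460 Da


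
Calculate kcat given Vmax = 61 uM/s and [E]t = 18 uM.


kcat = Vmax / [E]t
kcat = 61 / 18
kcat = 3.3889 s^-1

3.3889 s^-1


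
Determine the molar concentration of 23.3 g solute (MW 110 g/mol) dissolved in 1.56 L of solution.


C = (mass / MW) / volume
C = (23.3 / 110) / 1.56
C = 0.1358 M

0.1358 M


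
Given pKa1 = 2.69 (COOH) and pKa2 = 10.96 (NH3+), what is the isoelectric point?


pI = (pKa1 + pKa2) / 2
pI = (2.69 + 10.96) / 2
pI = 6.825

6.825


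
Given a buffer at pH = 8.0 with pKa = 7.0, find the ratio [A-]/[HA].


[A-]/[HA] = 10^(pH - pKa)
= 10^(8.0 - 7.0)
= 10.0

10.0


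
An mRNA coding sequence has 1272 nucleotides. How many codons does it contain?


codons = nucleotides / 3
codons = 1272 / 3 = 424

424


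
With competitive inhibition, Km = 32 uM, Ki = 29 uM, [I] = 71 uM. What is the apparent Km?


Km_app = Km * (1 + [I]/Ki)
Km_app = 32 * (1 + 71/29)
Km_app = 110.3448 uM

110.3448 uM


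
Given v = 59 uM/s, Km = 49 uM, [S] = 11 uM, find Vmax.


Vmax = v * (Km + [S]) / [S]
Vmax = 59 * (49 + 11) / 11
Vmax = 321.8182 uM/s

321.8182 uM/s


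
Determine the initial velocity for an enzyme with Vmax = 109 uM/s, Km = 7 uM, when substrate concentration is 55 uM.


v = Vmax * [S] / (Km + [S])
v = 109 * 55 / (7 + 55)
v = 96.6935 uM/s

96.6935 uM/s


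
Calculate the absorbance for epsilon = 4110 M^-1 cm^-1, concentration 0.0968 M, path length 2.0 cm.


A = epsilon * c * l
A = 4110 * 0.0968 * 2.0
A = 795.696

795.696


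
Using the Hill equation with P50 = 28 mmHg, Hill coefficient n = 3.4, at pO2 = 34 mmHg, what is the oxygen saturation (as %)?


Y = pO2^n / (P50^n + pO2^n)
Y = 34^3.4 / (28^3.4 + 34^3.4)
Y = 65.93%

65.93%


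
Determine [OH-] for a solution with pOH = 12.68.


[OH-] = 10^(-pOH)
[OH-] = 10^(-12.68)
[OH-] = 2.089e-13 M

2.089e-13 M


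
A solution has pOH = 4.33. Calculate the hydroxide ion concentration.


[OH-] = 10^(-pOH)
[OH-] = 10^(-4.33)
[OH-] = 4.677e-05 M

4.677e-05 M


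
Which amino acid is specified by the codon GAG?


Standard genetic code lookup.
Codon GAG -> Glu

Glu


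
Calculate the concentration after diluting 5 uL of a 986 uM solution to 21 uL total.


C2 = C1 * V1 / V2
C2 = 986 * 5 / 21
C2 = 234.7619 uM

234.7619 uM


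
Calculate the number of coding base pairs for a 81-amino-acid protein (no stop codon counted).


Each amino acid = 1 codon = 3 bp
bp = 81 * 3 = 243 bp

243 bp


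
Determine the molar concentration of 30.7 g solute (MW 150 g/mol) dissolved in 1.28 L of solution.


C = (mass / MW) / volume
C = (30.7 / 150) / 1.28
C = 0.1599 M

0.1599 M


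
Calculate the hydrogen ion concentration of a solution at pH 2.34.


[H+] = 10^(-pH)
[H+] = 10^(-2.34)
[H+] = 0.0046 M

0.0046 M


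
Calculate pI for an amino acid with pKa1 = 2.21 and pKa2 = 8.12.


pI = (pKa1 + pKa2) / 2
pI = (2.21 + 8.12) / 2
pI = 5.165

5.165


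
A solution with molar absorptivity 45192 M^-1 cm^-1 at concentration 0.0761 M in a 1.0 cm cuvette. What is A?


A = epsilon * c * l
A = 45192 * 0.0761 * 1.0
A = 3439.1112

3439.1112


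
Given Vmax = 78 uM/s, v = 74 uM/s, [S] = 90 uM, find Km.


Km = [S] * (Vmax - v) / v
Km = 90 * (78 - 74) / 74
Km = 4.8649 uM

4.8649 uM


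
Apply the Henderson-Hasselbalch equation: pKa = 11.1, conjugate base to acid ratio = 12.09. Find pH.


pH = pKa + log10([A-]/[HA])
pH = 11.1 + log10(12.09)
pH = 12.1824

12.1824


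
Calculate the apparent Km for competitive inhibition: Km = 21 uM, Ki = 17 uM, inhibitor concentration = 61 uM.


Km_app = Km * (1 + [I]/Ki)
Km_app = 21 * (1 + 61/17)
Km_app = 96.3529 uM

96.3529 uM


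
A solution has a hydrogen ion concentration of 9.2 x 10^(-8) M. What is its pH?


pH = -log10([H+])
pH = -log10(9.2 x 10^(-8))
pH = 7.0362

7.0362


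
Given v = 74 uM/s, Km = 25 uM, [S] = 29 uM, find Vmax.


Vmax = v * (Km + [S]) / [S]
Vmax = 74 * (25 + 29) / 29
Vmax = 137.7931 uM/s

137.7931 uM/s


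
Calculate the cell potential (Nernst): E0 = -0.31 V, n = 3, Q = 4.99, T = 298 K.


E = E0 - (RT/nF) * ln(Q)
E = -0.31 - (8.314 * 298 / (3 * 96485)) * ln(4.99)
E = -0.3238 V

-0.3238 V


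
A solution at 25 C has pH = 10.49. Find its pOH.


pOH = 14 - pH
pOH = 14 - 10.49
pOH = 3.51

3.51


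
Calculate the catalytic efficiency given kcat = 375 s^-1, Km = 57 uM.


Catalytic efficiency = kcat / Km
= 375 / 57
= 6.5789 uM^-1*s^-1

6.5789 uM^-1*s^-1


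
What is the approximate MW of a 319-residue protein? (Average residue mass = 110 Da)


MW = n_residues * 110 Da
MW = 319 * 110
MW = 35090 Da

35090 Da


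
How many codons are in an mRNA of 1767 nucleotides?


codons = nucleotides / 3
codons = 1767 / 3 = 589

589


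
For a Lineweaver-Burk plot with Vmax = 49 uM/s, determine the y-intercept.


y-intercept = 1/Vmax
= 1/49
= 0.0204 s/uM

0.0204 s/uM


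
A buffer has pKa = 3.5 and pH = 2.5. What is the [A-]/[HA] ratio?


[A-]/[HA] = 10^(pH - pKa)
= 10^(2.5 - 3.5)
= 0.1

0.1


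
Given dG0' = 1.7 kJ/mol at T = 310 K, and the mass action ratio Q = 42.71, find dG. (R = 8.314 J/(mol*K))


dG = dG0' + RT * ln(Q) / 1000
dG = 1.7 + 8.314 * 310 * ln(42.71) / 1000
dG = 11.3765 kJ/mol

11.3765 kJ/mol


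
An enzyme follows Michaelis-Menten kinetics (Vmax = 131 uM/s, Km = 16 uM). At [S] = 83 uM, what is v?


v = Vmax * [S] / (Km + [S])
v = 131 * 83 / (16 + 83)
v = 109.8283 uM/s

109.8283 uM/s


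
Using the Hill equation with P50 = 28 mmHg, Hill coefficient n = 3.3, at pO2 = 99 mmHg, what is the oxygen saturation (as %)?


Y = pO2^n / (P50^n + pO2^n)
Y = 99^3.3 / (28^3.3 + 99^3.3)
Y = 98.47%

98.47%


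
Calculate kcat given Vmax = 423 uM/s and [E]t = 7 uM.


kcat = Vmax / [E]t
kcat = 423 / 7
kcat = 60.4286 s^-1

60.4286 s^-1


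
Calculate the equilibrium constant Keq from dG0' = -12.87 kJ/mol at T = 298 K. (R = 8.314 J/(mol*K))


Keq = exp(-dG0 * 1000 / (R * T))
Keq = exp(-(-12.87) * 1000 / (8.314 * 298))
Keq = 180.2963

180.2963


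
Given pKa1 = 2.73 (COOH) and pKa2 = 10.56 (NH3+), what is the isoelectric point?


pI = (pKa1 + pKa2) / 2
pI = (2.73 + 10.56) / 2
pI = 6.645

6.645


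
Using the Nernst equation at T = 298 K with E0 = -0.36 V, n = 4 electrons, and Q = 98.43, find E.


E = E0 - (RT/nF) * ln(Q)
E = -0.36 - (8.314 * 298 / (4 * 96485)) * ln(98.43)
E = -0.3895 V

-0.3895 V


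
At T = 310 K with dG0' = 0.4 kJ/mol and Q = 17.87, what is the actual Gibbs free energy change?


dG = dG0' + RT * ln(Q) / 1000
dG = 0.4 + 8.314 * 310 * ln(17.87) / 1000
dG = 7.8308 kJ/mol

7.8308 kJ/mol


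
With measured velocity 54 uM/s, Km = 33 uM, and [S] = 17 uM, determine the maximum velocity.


Vmax = v * (Km + [S]) / [S]
Vmax = 54 * (33 + 17) / 17
Vmax = 158.8235 uM/s

158.8235 uM/s


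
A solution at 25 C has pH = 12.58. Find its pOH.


pOH = 14 - pH
pOH = 14 - 12.58
pOH = 1.42

1.42


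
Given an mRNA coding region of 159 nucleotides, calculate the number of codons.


codons = nucleotides / 3
codons = 159 / 3 = 53

53


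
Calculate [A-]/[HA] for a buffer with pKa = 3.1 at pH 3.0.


[A-]/[HA] = 10^(pH - pKa)
= 10^(3.0 - 3.1)
= 0.7943

0.7943
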